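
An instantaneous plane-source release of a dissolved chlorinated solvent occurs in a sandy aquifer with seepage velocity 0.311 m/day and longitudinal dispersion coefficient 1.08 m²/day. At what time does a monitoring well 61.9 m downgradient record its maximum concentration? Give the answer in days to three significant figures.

188 days

For the 1D instantaneous-source solution, setting ∂C/∂t = 0 at fixed x gives v²t² + 2Dt − x² = 0, so t = (√(D² + v²x²) − D)/v².
√(D² + v²x²) = √(1.08² + 0.311² × 61.9²) = 19.28; v² = 0.096721.
t = (19.28 − 1.08)/0.096721 = 188 days (vs. the pure-advection estimate x/v = 199 d).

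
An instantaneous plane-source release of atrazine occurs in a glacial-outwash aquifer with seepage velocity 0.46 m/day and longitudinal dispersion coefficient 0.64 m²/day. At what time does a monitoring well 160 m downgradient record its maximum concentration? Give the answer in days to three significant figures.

For the 1D instantaneous-source solution, setting ∂C/∂t = 0 at fixed x gives v²t² + 2Dt − x² = 0, so t = (√(D² + v²x²) − D)/v².
√(D² + v²x²) = √(0.64² + 0.46² × 160²) = 73.60; v² = 0.2116.
t = (73.60 − 0.64)/0.2116 = 345 days (vs. the pure-advection estimate x/v = 348 d).

345 days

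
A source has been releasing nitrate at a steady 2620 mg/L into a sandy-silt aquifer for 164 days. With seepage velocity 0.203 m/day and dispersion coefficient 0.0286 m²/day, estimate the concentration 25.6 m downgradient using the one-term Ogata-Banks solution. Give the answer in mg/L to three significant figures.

2600 mg/L

For a continuous step input, C/C₀ ≈ ½·erfc((x−vt)/(2√(Dt))).
vt = 0.203 × 164 = 33.292 m and 2√(Dt) = 2√(0.0286 × 164) = 4.331 m.
Argument (x−vt)/(2√(Dt)) = (25.6 − 33.292)/4.331 = -1.776; ½·erfc(-1.776) = 0.9940.
C = 2620 × 0.9940 = 2600 mg/L.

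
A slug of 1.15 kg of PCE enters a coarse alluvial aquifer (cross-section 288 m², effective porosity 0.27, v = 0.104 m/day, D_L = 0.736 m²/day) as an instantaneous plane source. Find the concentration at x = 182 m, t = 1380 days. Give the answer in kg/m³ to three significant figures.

For an instantaneous plane source, C(x,t) = M/(n_e·A·√(4πDt)) · exp(−(x−vt)²/(4Dt)), with n_e·A the pore (flow) area.
Plume center vt = 0.104 × 1380 = 143.52 m, so the well at 182 m is 38.48 m downgradient of the peak.
√(4πDt) = 113.0 m, giving peak height M/(n_e·A·√(4πDt)) = 1.15/(0.27 × 288 × 113.0) = 0.0001309 kg/m³.
(x−vt)²/(4Dt) = (38.48)²/(4 × 0.736 × 1380) = 0.3645; exp(−0.3645) = 0.6945.
C = 0.0001309 × 0.6945 = 9.09e-05 kg/m³.

9.09e-05 kg/m³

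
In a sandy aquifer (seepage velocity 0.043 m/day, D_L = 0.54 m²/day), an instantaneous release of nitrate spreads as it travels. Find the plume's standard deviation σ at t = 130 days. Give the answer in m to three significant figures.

Dispersive spreading gives a Gaussian with σ² = 2Dt; advection only shifts the center.
σ = √(2 × 0.54 × 130) = 11.8 m.

11.8 m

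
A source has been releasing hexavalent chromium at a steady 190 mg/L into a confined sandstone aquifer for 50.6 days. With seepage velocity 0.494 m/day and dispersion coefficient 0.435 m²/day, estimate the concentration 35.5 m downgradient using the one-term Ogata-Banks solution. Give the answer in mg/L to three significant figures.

For a continuous step input, C/C₀ ≈ ½·erfc((x−vt)/(2√(Dt))).
vt = 0.494 × 50.6 = 24.9964 m and 2√(Dt) = 2√(0.435 × 50.6) = 9.383 m.
Argument (x−vt)/(2√(Dt)) = (35.5 − 24.9964)/9.383 = 1.119; ½·erfc(1.119) = 0.05677.
C = 190 × 0.05677 = 10.8 mg/L.

10.8 mg/L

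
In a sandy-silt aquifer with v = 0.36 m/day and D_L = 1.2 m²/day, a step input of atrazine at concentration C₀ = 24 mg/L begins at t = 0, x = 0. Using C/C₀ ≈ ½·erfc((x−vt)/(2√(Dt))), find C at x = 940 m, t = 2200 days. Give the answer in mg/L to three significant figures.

0.500 mg/L

For a continuous step input, C/C₀ ≈ ½·erfc((x−vt)/(2√(Dt))).
vt = 0.36 × 2200 = 792 m and 2√(Dt) = 2√(1.2 × 2200) = 102.8 m.
Argument (x−vt)/(2√(Dt)) = (940 − 792)/102.8 = 1.440; ½·erfc(1.440) = 0.02085.
C = 24 × 0.02085 = 0.500 mg/L.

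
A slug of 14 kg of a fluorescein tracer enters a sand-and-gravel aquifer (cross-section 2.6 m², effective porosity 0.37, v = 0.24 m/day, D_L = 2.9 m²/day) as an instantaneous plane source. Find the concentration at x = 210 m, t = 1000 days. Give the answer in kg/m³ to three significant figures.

0.0705 kg/m³

For an instantaneous plane source, C(x,t) = M/(n_e·A·√(4πDt)) · exp(−(x−vt)²/(4Dt)), with n_e·A the pore (flow) area.
Plume center vt = 0.24 × 1000 = 240 m, so the well at 210 m is 30 m upgradient of the peak.
√(4πDt) = 190.9 m, giving peak height M/(n_e·A·√(4πDt)) = 14/(0.37 × 2.6 × 190.9) = 0.07623 kg/m³.
(x−vt)²/(4Dt) = (-30)²/(4 × 2.9 × 1000) = 0.07759; exp(−0.07759) = 0.9253.
C = 0.07623 × 0.9253 = 0.0705 kg/m³.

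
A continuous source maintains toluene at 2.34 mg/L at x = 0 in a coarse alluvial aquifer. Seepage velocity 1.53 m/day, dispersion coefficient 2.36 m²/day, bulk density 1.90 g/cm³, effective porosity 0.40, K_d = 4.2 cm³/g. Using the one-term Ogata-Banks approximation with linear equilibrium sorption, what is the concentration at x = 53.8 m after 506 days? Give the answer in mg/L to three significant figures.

0.134 mg/L

Retardation factor R = 1 + ρ_b·K_d/n = 1 + 1.90 × 4.2/0.40 = 20.95.
Sorption retards both mechanisms: v_R = v/R = 0.07303 m/day, D_R = D/R = 0.1126 m²/day.
v_R·t = 0.07303 × 506 = 36.95318 m; 2√(D_R t) = 15.10 m; argument = (53.8 − 36.95318)/15.10 = 1.116.
C = C₀ × ½·erfc(1.116) = 2.34 × 0.05725 = 0.134 mg/L.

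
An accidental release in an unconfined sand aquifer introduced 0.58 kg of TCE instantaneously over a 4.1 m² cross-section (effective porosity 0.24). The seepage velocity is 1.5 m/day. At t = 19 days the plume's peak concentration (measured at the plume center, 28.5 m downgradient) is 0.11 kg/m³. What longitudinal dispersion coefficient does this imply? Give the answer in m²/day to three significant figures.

At the plume center C_max = M/(n_e·A·√(4πDt)), so D = M²/(4πt·(n_e·A·C_max)²).
n_e·A·C_max = 0.24 × 4.1 × 0.11 = 0.1082 kg/m.
D = 0.58²/(4π × 19 × 0.1082²) = 0.120 m²/day.

0.120 m²/day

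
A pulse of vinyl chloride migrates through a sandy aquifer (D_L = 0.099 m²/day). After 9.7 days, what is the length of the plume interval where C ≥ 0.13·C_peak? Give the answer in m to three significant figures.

The plume is Gaussian with σ = √(2Dt) = √(2 × 0.099 × 9.7) = 1.386 m.
C/C_peak = exp(−Δx²/(2σ²)) = 0.13 ⇒ Δx = σ·√(−2 ln 0.13) = 1.386 × 2.020 = 2.800 m.
Width = 2Δx = 5.60 m.

5.60 m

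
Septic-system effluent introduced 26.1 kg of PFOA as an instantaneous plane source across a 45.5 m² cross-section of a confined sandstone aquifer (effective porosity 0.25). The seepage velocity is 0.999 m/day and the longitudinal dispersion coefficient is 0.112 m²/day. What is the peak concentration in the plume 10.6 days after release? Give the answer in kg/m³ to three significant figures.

0.594 kg/m³

The peak of an instantaneous 1D plume sits at x = vt; there the Gaussian factor is 1 and C_max = M/(n_e·A·√(4πDt)), where n_e·A is the pore area the mass is dissolved in.
√(4πDt) = √(4π × 0.112 × 10.6) = 3.862 m, so C_max = 26.1/(0.25 × 45.5 × 3.862) = 0.594 kg/m³.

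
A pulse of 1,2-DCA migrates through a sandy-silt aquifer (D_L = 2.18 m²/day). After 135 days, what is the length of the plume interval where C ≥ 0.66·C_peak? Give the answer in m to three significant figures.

The plume is Gaussian with σ = √(2Dt) = √(2 × 2.18 × 135) = 24.26 m.
C/C_peak = exp(−Δx²/(2σ²)) = 0.66 ⇒ Δx = σ·√(−2 ln 0.66) = 24.26 × 0.9116 = 22.12 m.
Width = 2Δx = 44.2 m.

44.2 m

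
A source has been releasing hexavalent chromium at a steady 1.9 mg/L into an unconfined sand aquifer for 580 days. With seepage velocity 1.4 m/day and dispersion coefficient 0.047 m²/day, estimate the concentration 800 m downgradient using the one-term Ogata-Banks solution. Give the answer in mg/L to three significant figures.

For a continuous step input, C/C₀ ≈ ½·erfc((x−vt)/(2√(Dt))).
vt = 1.4 × 580 = 812 m and 2√(Dt) = 2√(0.047 × 580) = 10.44 m.
Argument (x−vt)/(2√(Dt)) = (800 − 812)/10.44 = -1.149; ½·erfc(-1.149) = 0.9479.
C = 1.9 × 0.9479 = 1.80 mg/L.

1.80 mg/L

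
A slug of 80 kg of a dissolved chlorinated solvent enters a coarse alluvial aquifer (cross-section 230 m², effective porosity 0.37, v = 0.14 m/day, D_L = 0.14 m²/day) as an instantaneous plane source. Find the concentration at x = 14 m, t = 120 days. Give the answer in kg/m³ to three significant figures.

For an instantaneous plane source, C(x,t) = M/(n_e·A·√(4πDt)) · exp(−(x−vt)²/(4Dt)), with n_e·A the pore (flow) area.
Plume center vt = 0.14 × 120 = 16.8 m, so the well at 14 m is 2.8 m upgradient of the peak.
√(4πDt) = 14.53 m, giving peak height M/(n_e·A·√(4πDt)) = 80/(0.37 × 230 × 14.53) = 0.06470 kg/m³.
(x−vt)²/(4Dt) = (-2.8)²/(4 × 0.14 × 120) = 0.1167; exp(−0.1167) = 0.8899.
C = 0.06470 × 0.8899 = 0.0576 kg/m³.

0.0576 kg/m³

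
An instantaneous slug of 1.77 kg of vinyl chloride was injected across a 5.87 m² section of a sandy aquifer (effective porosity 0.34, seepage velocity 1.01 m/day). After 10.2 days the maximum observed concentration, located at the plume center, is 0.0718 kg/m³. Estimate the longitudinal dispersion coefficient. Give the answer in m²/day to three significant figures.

At the plume center C_max = M/(n_e·A·√(4πDt)), so D = M²/(4πt·(n_e·A·C_max)²).
n_e·A·C_max = 0.34 × 5.87 × 0.0718 = 0.1433 kg/m.
D = 1.77²/(4π × 10.2 × 0.1433²) = 1.19 m²/day.

1.19 m²/day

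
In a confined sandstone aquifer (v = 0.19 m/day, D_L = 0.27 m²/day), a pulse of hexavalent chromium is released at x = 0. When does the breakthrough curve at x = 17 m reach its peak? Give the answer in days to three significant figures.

For the 1D instantaneous-source solution, setting ∂C/∂t = 0 at fixed x gives v²t² + 2Dt − x² = 0, so t = (√(D² + v²x²) − D)/v².
√(D² + v²x²) = √(0.27² + 0.19² × 17²) = 3.241; v² = 0.0361.
t = (3.241 − 0.27)/0.0361 = 82.3 days (vs. the pure-advection estimate x/v = 89.5 d).

82.3 days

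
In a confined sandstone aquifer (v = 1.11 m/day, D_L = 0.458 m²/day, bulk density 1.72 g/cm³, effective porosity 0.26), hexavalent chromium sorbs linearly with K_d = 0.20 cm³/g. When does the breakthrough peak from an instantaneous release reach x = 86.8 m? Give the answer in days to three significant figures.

181 days

Retardation factor R = 1 + ρ_b·K_d/n = 1 + 1.72 × 0.20/0.26 = 2.323.
Sorption retards both mechanisms: v_R = v/R = 0.4778 m/day, D_R = D/R = 0.1972 m²/day.
Peak time from v_R²t² + 2D_R t − x² = 0: t = (√(D_R² + v_R²x²) − D_R)/v_R².
√(D_R² + v_R²x²) = √(0.1972² + 0.4778² × 86.8²) = 41.47; v_R² = 0.2283.
t = (41.47 − 0.1972)/0.2283 = 181 days.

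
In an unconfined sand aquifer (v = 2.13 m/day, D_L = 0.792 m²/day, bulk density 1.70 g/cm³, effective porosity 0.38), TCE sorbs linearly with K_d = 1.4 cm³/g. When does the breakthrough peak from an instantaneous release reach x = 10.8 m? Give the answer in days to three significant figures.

35.6 days

Retardation factor R = 1 + ρ_b·K_d/n = 1 + 1.70 × 1.4/0.38 = 7.263.
Sorption retards both mechanisms: v_R = v/R = 0.2933 m/day, D_R = D/R = 0.1090 m²/day.
Peak time from v_R²t² + 2D_R t − x² = 0: t = (√(D_R² + v_R²x²) − D_R)/v_R².
√(D_R² + v_R²x²) = √(0.1090² + 0.2933² × 10.8²) = 3.170; v_R² = 0.08602.
t = (3.170 − 0.1090)/0.08602 = 35.6 days.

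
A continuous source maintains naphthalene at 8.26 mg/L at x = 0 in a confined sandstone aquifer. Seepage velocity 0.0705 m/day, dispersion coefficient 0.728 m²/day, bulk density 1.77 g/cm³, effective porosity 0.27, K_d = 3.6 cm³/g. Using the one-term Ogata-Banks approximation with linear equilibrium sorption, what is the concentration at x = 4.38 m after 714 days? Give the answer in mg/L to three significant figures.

2.97 mg/L

Retardation factor R = 1 + ρ_b·K_d/n = 1 + 1.77 × 3.6/0.27 = 24.60.
Sorption retards both mechanisms: v_R = v/R = 0.002866 m/day, D_R = D/R = 0.02959 m²/day.
v_R·t = 0.002866 × 714 = 2.046324 m; 2√(D_R t) = 9.193 m; argument = (4.38 − 2.046324)/9.193 = 0.2539.
C = C₀ × ½·erfc(0.2539) = 8.26 × 0.3598 = 2.97 mg/L.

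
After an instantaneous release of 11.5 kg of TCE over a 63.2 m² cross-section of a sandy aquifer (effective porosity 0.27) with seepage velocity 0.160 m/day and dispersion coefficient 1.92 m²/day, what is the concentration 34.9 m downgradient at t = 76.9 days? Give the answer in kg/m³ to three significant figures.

0.00659 kg/m³

For an instantaneous plane source, C(x,t) = M/(n_e·A·√(4πDt)) · exp(−(x−vt)²/(4Dt)), with n_e·A the pore (flow) area.
Plume center vt = 0.160 × 76.9 = 12.304 m, so the well at 34.9 m is 22.596 m downgradient of the peak.
√(4πDt) = 43.07 m, giving peak height M/(n_e·A·√(4πDt)) = 11.5/(0.27 × 63.2 × 43.07) = 0.01565 kg/m³.
(x−vt)²/(4Dt) = (22.596)²/(4 × 1.92 × 76.9) = 0.8645; exp(−0.8645) = 0.4213.
C = 0.01565 × 0.4213 = 0.00659 kg/m³.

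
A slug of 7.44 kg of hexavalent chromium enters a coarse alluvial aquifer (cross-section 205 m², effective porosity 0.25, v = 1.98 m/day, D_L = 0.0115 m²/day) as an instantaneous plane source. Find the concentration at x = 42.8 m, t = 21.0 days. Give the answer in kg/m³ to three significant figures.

0.0179 kg/m³

For an instantaneous plane source, C(x,t) = M/(n_e·A·√(4πDt)) · exp(−(x−vt)²/(4Dt)), with n_e·A the pore (flow) area.
Plume center vt = 1.98 × 21.0 = 41.58 m, so the well at 42.8 m is 1.22 m downgradient of the peak.
√(4πDt) = 1.742 m, giving peak height M/(n_e·A·√(4πDt)) = 7.44/(0.25 × 205 × 1.742) = 0.08334 kg/m³.
(x−vt)²/(4Dt) = (1.22)²/(4 × 0.0115 × 21.0) = 1.541; exp(−1.541) = 0.2142.
C = 0.08334 × 0.2142 = 0.0179 kg/m³.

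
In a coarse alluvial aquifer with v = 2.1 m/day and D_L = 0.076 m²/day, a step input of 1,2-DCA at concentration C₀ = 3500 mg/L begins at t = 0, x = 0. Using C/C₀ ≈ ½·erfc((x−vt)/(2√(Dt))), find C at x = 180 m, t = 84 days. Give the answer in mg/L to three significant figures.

For a continuous step input, C/C₀ ≈ ½·erfc((x−vt)/(2√(Dt))).
vt = 2.1 × 84 = 176.4 m and 2√(Dt) = 2√(0.076 × 84) = 5.053 m.
Argument (x−vt)/(2√(Dt)) = (180 − 176.4)/5.053 = 0.7124; ½·erfc(0.7124) = 0.1569.
C = 3500 × 0.1569 = 549 mg/L.

549 mg/L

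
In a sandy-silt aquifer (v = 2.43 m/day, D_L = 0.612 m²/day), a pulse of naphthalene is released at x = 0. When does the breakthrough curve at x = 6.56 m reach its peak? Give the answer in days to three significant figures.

2.60 days

For the 1D instantaneous-source solution, setting ∂C/∂t = 0 at fixed x gives v²t² + 2Dt − x² = 0, so t = (√(D² + v²x²) − D)/v².
√(D² + v²x²) = √(0.612² + 2.43² × 6.56²) = 15.95; v² = 5.9049.
t = (15.95 − 0.612)/5.9049 = 2.60 days (vs. the pure-advection estimate x/v = 2.70 d).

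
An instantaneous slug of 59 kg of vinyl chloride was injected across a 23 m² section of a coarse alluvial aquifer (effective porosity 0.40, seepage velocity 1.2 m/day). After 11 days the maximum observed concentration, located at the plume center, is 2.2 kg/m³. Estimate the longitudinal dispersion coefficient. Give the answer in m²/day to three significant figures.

0.0615 m²/day

At the plume center C_max = M/(n_e·A·√(4πDt)), so D = M²/(4πt·(n_e·A·C_max)²).
n_e·A·C_max = 0.40 × 23 × 2.2 = 20.24 kg/m.
D = 59²/(4π × 11 × 20.24²) = 0.0615 m²/day.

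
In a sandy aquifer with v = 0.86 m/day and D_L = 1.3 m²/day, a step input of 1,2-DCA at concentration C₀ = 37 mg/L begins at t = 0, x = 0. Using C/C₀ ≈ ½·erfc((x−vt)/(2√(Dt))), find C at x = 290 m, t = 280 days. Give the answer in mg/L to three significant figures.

For a continuous step input, C/C₀ ≈ ½·erfc((x−vt)/(2√(Dt))).
vt = 0.86 × 280 = 240.8 m and 2√(Dt) = 2√(1.3 × 280) = 38.16 m.
Argument (x−vt)/(2√(Dt)) = (290 − 240.8)/38.16 = 1.289; ½·erfc(1.289) = 0.03416.
C = 37 × 0.03416 = 1.26 mg/L.

1.26 mg/L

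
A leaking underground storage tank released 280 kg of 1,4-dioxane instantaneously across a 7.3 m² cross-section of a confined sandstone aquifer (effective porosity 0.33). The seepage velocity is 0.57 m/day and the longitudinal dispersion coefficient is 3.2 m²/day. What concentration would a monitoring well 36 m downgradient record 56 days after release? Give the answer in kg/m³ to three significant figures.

For an instantaneous plane source, C(x,t) = M/(n_e·A·√(4πDt)) · exp(−(x−vt)²/(4Dt)), with n_e·A the pore (flow) area.
Plume center vt = 0.57 × 56 = 31.92 m, so the well at 36 m is 4.08 m downgradient of the peak.
√(4πDt) = 47.45 m, giving peak height M/(n_e·A·√(4πDt)) = 280/(0.33 × 7.3 × 47.45) = 2.450 kg/m³.
(x−vt)²/(4Dt) = (4.08)²/(4 × 3.2 × 56) = 0.02322; exp(−0.02322) = 0.9770.
C = 2.450 × 0.9770 = 2.39 kg/m³.

2.39 kg/m³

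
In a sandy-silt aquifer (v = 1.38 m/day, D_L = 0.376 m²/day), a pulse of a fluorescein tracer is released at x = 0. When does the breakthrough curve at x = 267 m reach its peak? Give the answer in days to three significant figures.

193 days

For the 1D instantaneous-source solution, setting ∂C/∂t = 0 at fixed x gives v²t² + 2Dt − x² = 0, so t = (√(D² + v²x²) − D)/v².
√(D² + v²x²) = √(0.376² + 1.38² × 267²) = 368.5; v² = 1.9044.
t = (368.5 − 0.376)/1.9044 = 193 days (vs. the pure-advection estimate x/v = 193 d).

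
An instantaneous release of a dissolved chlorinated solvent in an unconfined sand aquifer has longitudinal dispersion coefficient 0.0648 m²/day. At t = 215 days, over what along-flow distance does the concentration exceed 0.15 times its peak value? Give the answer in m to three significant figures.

20.6 m

The plume is Gaussian with σ = √(2Dt) = √(2 × 0.0648 × 215) = 5.279 m.
C/C_peak = exp(−Δx²/(2σ²)) = 0.15 ⇒ Δx = σ·√(−2 ln 0.15) = 5.279 × 1.948 = 10.28 m.
Width = 2Δx = 20.6 m.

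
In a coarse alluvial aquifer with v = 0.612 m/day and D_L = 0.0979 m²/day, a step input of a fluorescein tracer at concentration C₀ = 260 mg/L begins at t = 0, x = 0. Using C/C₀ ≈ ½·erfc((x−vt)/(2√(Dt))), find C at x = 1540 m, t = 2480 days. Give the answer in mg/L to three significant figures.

For a continuous step input, C/C₀ ≈ ½·erfc((x−vt)/(2√(Dt))).
vt = 0.612 × 2480 = 1517.76 m and 2√(Dt) = 2√(0.0979 × 2480) = 31.16 m.
Argument (x−vt)/(2√(Dt)) = (1540 − 1517.76)/31.16 = 0.7137; ½·erfc(0.7137) = 0.1564.
C = 260 × 0.1564 = 40.7 mg/L.

40.7 mg/L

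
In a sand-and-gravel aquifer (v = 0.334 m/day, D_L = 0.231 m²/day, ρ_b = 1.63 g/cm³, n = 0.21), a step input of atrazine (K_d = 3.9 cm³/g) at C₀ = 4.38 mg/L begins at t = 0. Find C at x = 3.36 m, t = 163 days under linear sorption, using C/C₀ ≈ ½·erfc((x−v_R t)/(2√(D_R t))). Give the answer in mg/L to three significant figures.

Retardation factor R = 1 + ρ_b·K_d/n = 1 + 1.63 × 3.9/0.21 = 31.27.
Sorption retards both mechanisms: v_R = v/R = 0.01068 m/day, D_R = D/R = 0.007387 m²/day.
v_R·t = 0.01068 × 163 = 1.74084 m; 2√(D_R t) = 2.195 m; argument = (3.36 − 1.74084)/2.195 = 0.7377.
C = C₀ × ½·erfc(0.7377) = 4.38 × 0.1484 = 0.650 mg/L.

0.650 mg/L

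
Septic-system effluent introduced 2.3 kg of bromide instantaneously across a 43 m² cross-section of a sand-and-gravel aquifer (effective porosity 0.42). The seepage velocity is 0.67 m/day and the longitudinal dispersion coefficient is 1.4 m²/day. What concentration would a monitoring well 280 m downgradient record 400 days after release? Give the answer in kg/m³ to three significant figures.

0.00142 kg/m³

For an instantaneous plane source, C(x,t) = M/(n_e·A·√(4πDt)) · exp(−(x−vt)²/(4Dt)), with n_e·A the pore (flow) area.
Plume center vt = 0.67 × 400 = 268 m, so the well at 280 m is 12 m downgradient of the peak.
√(4πDt) = 83.89 m, giving peak height M/(n_e·A·√(4πDt)) = 2.3/(0.42 × 43 × 83.89) = 0.001518 kg/m³.
(x−vt)²/(4Dt) = (12)²/(4 × 1.4 × 400) = 0.06429; exp(−0.06429) = 0.9377.
C = 0.001518 × 0.9377 = 0.00142 kg/m³.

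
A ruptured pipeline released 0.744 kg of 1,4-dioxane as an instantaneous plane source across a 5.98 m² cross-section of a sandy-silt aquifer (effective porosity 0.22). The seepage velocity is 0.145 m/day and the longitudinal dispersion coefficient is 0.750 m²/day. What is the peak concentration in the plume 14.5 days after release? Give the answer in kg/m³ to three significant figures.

0.0484 kg/m³

The peak of an instantaneous 1D plume sits at x = vt; there the Gaussian factor is 1 and C_max = M/(n_e·A·√(4πDt)), where n_e·A is the pore area the mass is dissolved in.
√(4πDt) = √(4π × 0.750 × 14.5) = 11.69 m, so C_max = 0.744/(0.22 × 5.98 × 11.69) = 0.0484 kg/m³.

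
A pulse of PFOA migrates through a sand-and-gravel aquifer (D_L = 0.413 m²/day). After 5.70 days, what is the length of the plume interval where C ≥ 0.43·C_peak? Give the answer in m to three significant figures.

The plume is Gaussian with σ = √(2Dt) = √(2 × 0.413 × 5.70) = 2.170 m.
C/C_peak = exp(−Δx²/(2σ²)) = 0.43 ⇒ Δx = σ·√(−2 ln 0.43) = 2.170 × 1.299 = 2.819 m.
Width = 2Δx = 5.64 m.

5.64 m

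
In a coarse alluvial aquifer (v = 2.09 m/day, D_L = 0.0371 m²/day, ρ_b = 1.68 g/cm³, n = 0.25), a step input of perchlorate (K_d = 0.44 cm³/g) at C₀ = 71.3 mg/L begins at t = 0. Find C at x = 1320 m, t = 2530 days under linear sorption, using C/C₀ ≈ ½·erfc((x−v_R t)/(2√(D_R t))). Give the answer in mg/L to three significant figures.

Retardation factor R = 1 + ρ_b·K_d/n = 1 + 1.68 × 0.44/0.25 = 3.957.
Sorption retards both mechanisms: v_R = v/R = 0.5282 m/day, D_R = D/R = 0.009376 m²/day.
v_R·t = 0.5282 × 2530 = 1336.346 m; 2√(D_R t) = 9.741 m; argument = (1320 − 1336.346)/9.741 = -1.678.
C = C₀ × ½·erfc(-1.678) = 71.3 × 0.9912 = 70.7 mg/L.

70.7 mg/L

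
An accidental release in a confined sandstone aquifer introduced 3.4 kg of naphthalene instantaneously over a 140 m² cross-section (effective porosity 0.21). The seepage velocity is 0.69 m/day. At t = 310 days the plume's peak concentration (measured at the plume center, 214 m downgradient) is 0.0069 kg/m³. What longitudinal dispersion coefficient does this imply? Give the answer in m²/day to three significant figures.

At the plume center C_max = M/(n_e·A·√(4πDt)), so D = M²/(4πt·(n_e·A·C_max)²).
n_e·A·C_max = 0.21 × 140 × 0.0069 = 0.2029 kg/m.
D = 3.4²/(4π × 310 × 0.2029²) = 0.0721 m²/day.

0.0721 m²/day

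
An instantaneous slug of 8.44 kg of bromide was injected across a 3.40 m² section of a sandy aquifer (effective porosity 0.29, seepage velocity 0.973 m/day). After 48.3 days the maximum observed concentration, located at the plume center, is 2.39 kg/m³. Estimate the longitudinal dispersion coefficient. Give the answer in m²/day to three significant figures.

0.0211 m²/day

At the plume center C_max = M/(n_e·A·√(4πDt)), so D = M²/(4πt·(n_e·A·C_max)²).
n_e·A·C_max = 0.29 × 3.40 × 2.39 = 2.357 kg/m.
D = 8.44²/(4π × 48.3 × 2.357²) = 0.0211 m²/day.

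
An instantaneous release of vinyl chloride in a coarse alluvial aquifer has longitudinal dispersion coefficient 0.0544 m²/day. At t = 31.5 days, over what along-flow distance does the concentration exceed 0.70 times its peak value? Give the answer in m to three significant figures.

The plume is Gaussian with σ = √(2Dt) = √(2 × 0.0544 × 31.5) = 1.851 m.
C/C_peak = exp(−Δx²/(2σ²)) = 0.70 ⇒ Δx = σ·√(−2 ln 0.70) = 1.851 × 0.8446 = 1.563 m.
Width = 2Δx = 3.13 m.

3.13 m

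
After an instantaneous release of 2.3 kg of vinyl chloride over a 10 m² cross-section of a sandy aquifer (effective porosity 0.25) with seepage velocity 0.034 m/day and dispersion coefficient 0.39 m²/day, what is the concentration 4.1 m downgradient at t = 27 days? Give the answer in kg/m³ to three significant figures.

For an instantaneous plane source, C(x,t) = M/(n_e·A·√(4πDt)) · exp(−(x−vt)²/(4Dt)), with n_e·A the pore (flow) area.
Plume center vt = 0.034 × 27 = 0.918 m, so the well at 4.1 m is 3.182 m downgradient of the peak.
√(4πDt) = 11.50 m, giving peak height M/(n_e·A·√(4πDt)) = 2.3/(0.25 × 10 × 11.50) = 0.08000 kg/m³.
(x−vt)²/(4Dt) = (3.182)²/(4 × 0.39 × 27) = 0.2404; exp(−0.2404) = 0.7863.
C = 0.08000 × 0.7863 = 0.0629 kg/m³.

0.0629 kg/m³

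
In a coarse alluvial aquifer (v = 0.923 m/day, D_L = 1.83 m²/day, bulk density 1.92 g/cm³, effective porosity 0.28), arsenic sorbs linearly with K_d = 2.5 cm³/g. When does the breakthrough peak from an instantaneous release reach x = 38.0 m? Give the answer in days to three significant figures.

709 days

Retardation factor R = 1 + ρ_b·K_d/n = 1 + 1.92 × 2.5/0.28 = 18.14.
Sorption retards both mechanisms: v_R = v/R = 0.05088 m/day, D_R = D/R = 0.1009 m²/day.
Peak time from v_R²t² + 2D_R t − x² = 0: t = (√(D_R² + v_R²x²) − D_R)/v_R².
√(D_R² + v_R²x²) = √(0.1009² + 0.05088² × 38.0²) = 1.936; v_R² = 0.002589.
t = (1.936 − 0.1009)/0.002589 = 709 days.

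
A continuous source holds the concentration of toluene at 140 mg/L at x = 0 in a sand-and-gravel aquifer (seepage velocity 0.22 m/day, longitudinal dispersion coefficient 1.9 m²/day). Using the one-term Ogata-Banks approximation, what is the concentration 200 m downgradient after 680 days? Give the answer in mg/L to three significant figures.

For a continuous step input, C/C₀ ≈ ½·erfc((x−vt)/(2√(Dt))).
vt = 0.22 × 680 = 149.6 m and 2√(Dt) = 2√(1.9 × 680) = 71.89 m.
Argument (x−vt)/(2√(Dt)) = (200 − 149.6)/71.89 = 0.7011; ½·erfc(0.7011) = 0.1607.
C = 140 × 0.1607 = 22.5 mg/L.

22.5 mg/L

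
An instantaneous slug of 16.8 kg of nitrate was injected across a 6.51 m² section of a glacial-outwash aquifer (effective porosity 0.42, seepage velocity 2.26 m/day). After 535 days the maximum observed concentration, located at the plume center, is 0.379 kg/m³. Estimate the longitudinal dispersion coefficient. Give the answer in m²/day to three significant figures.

0.0391 m²/day

At the plume center C_max = M/(n_e·A·√(4πDt)), so D = M²/(4πt·(n_e·A·C_max)²).
n_e·A·C_max = 0.42 × 6.51 × 0.379 = 1.036 kg/m.
D = 16.8²/(4π × 535 × 1.036²) = 0.0391 m²/day.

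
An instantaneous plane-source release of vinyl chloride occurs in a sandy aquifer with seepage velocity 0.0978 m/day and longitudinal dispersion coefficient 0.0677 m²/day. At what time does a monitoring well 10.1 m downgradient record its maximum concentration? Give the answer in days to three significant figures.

96.4 days

For the 1D instantaneous-source solution, setting ∂C/∂t = 0 at fixed x gives v²t² + 2Dt − x² = 0, so t = (√(D² + v²x²) − D)/v².
√(D² + v²x²) = √(0.0677² + 0.0978² × 10.1²) = 0.9901; v² = 0.00956484.
t = (0.9901 − 0.0677)/0.00956484 = 96.4 days (vs. the pure-advection estimate x/v = 103 d).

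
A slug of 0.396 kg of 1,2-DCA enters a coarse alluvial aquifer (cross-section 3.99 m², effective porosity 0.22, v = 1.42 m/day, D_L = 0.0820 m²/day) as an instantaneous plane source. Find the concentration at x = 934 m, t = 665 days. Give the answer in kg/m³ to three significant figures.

0.0106 kg/m³

For an instantaneous plane source, C(x,t) = M/(n_e·A·√(4πDt)) · exp(−(x−vt)²/(4Dt)), with n_e·A the pore (flow) area.
Plume center vt = 1.42 × 665 = 944.3 m, so the well at 934 m is 10.3 m upgradient of the peak.
√(4πDt) = 26.18 m, giving peak height M/(n_e·A·√(4πDt)) = 0.396/(0.22 × 3.99 × 26.18) = 0.01723 kg/m³.
(x−vt)²/(4Dt) = (-10.3)²/(4 × 0.0820 × 665) = 0.4864; exp(−0.4864) = 0.6148.
C = 0.01723 × 0.6148 = 0.0106 kg/m³.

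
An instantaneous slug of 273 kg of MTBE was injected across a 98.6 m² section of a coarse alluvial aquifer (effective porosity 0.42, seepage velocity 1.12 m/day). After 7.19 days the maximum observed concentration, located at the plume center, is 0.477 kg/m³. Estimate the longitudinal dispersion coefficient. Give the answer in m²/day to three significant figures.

At the plume center C_max = M/(n_e·A·√(4πDt)), so D = M²/(4πt·(n_e·A·C_max)²).
n_e·A·C_max = 0.42 × 98.6 × 0.477 = 19.75 kg/m.
D = 273²/(4π × 7.19 × 19.75²) = 2.11 m²/day.

2.11 m²/day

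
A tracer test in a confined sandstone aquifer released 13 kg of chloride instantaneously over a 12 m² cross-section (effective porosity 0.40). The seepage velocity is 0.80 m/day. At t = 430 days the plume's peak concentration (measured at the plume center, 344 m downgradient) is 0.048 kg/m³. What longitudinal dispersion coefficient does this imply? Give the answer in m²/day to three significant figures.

0.589 m²/day

At the plume center C_max = M/(n_e·A·√(4πDt)), so D = M²/(4πt·(n_e·A·C_max)²).
n_e·A·C_max = 0.40 × 12 × 0.048 = 0.2304 kg/m.
D = 13²/(4π × 430 × 0.2304²) = 0.589 m²/day.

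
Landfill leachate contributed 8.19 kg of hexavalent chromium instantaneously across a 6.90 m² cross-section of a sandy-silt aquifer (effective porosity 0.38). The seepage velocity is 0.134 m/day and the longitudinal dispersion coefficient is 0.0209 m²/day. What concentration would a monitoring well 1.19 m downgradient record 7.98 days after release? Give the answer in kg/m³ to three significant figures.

For an instantaneous plane source, C(x,t) = M/(n_e·A·√(4πDt)) · exp(−(x−vt)²/(4Dt)), with n_e·A the pore (flow) area.
Plume center vt = 0.134 × 7.98 = 1.06932 m, so the well at 1.19 m is 0.12068 m downgradient of the peak.
√(4πDt) = 1.448 m, giving peak height M/(n_e·A·√(4πDt)) = 8.19/(0.38 × 6.90 × 1.448) = 2.157 kg/m³.
(x−vt)²/(4Dt) = (0.12068)²/(4 × 0.0209 × 7.98) = 0.02183; exp(−0.02183) = 0.9784.
C = 2.157 × 0.9784 = 2.11 kg/m³.

2.11 kg/m³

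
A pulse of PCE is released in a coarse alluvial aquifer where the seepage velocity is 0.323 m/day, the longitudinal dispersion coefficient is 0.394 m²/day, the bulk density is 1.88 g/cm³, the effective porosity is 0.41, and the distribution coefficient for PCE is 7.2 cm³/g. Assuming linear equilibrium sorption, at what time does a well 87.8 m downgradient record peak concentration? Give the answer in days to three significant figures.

Retardation factor R = 1 + ρ_b·K_d/n = 1 + 1.88 × 7.2/0.41 = 34.01.
Sorption retards both mechanisms: v_R = v/R = 0.009497 m/day, D_R = D/R = 0.01158 m²/day.
Peak time from v_R²t² + 2D_R t − x² = 0: t = (√(D_R² + v_R²x²) − D_R)/v_R².
√(D_R² + v_R²x²) = √(0.01158² + 0.009497² × 87.8²) = 0.8339; v_R² = 9.019e-05.
t = (0.8339 − 0.01158)/9.019e-05 = 9120 days.

9120 days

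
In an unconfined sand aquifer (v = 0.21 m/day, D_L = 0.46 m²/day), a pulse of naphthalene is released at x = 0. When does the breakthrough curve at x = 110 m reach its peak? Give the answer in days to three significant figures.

For the 1D instantaneous-source solution, setting ∂C/∂t = 0 at fixed x gives v²t² + 2Dt − x² = 0, so t = (√(D² + v²x²) − D)/v².
√(D² + v²x²) = √(0.46² + 0.21² × 110²) = 23.10; v² = 0.0441.
t = (23.10 − 0.46)/0.0441 = 513 days (vs. the pure-advection estimate x/v = 524 d).

513 days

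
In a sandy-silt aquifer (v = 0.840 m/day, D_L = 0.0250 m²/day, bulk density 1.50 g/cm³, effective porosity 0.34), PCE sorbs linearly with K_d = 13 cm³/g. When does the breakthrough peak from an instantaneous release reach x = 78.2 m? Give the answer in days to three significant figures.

Retardation factor R = 1 + ρ_b·K_d/n = 1 + 1.50 × 13/0.34 = 58.35.
Sorption retards both mechanisms: v_R = v/R = 0.01440 m/day, D_R = D/R = 0.0004284 m²/day.
Peak time from v_R²t² + 2D_R t − x² = 0: t = (√(D_R² + v_R²x²) − D_R)/v_R².
√(D_R² + v_R²x²) = √(0.0004284² + 0.01440² × 78.2²) = 1.126; v_R² = 0.0002074.
t = (1.126 − 0.0004284)/0.0002074 = 5430 days.

5430 days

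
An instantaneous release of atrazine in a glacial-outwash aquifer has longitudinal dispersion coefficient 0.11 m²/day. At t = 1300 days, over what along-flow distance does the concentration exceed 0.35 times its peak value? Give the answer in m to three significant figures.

The plume is Gaussian with σ = √(2Dt) = √(2 × 0.11 × 1300) = 16.91 m.
C/C_peak = exp(−Δx²/(2σ²)) = 0.35 ⇒ Δx = σ·√(−2 ln 0.35) = 16.91 × 1.449 = 24.50 m.
Width = 2Δx = 49.0 m.

49.0 m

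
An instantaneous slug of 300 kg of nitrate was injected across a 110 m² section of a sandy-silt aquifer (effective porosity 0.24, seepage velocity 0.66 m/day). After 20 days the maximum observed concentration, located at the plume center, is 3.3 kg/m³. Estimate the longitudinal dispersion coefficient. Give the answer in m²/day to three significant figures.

At the plume center C_max = M/(n_e·A·√(4πDt)), so D = M²/(4πt·(n_e·A·C_max)²).
n_e·A·C_max = 0.24 × 110 × 3.3 = 87.12 kg/m.
D = 300²/(4π × 20 × 87.12²) = 0.0472 m²/day.

0.0472 m²/day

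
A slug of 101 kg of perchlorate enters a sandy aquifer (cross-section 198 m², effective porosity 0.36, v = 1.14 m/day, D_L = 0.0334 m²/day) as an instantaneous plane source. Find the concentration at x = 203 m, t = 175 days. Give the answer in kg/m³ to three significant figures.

0.0979 kg/m³

For an instantaneous plane source, C(x,t) = M/(n_e·A·√(4πDt)) · exp(−(x−vt)²/(4Dt)), with n_e·A the pore (flow) area.
Plume center vt = 1.14 × 175 = 199.5 m, so the well at 203 m is 3.5 m downgradient of the peak.
√(4πDt) = 8.570 m, giving peak height M/(n_e·A·√(4πDt)) = 101/(0.36 × 198 × 8.570) = 0.1653 kg/m³.
(x−vt)²/(4Dt) = (3.5)²/(4 × 0.0334 × 175) = 0.5240; exp(−0.5240) = 0.5921.
C = 0.1653 × 0.5921 = 0.0979 kg/m³.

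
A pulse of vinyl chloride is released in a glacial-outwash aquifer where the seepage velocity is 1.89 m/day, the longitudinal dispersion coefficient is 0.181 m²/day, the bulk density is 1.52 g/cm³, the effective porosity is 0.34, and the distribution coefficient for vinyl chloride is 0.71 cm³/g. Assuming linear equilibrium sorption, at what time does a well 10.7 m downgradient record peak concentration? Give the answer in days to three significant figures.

23.4 days

Retardation factor R = 1 + ρ_b·K_d/n = 1 + 1.52 × 0.71/0.34 = 4.174.
Sorption retards both mechanisms: v_R = v/R = 0.4528 m/day, D_R = D/R = 0.04336 m²/day.
Peak time from v_R²t² + 2D_R t − x² = 0: t = (√(D_R² + v_R²x²) − D_R)/v_R².
√(D_R² + v_R²x²) = √(0.04336² + 0.4528² × 10.7²) = 4.845; v_R² = 0.2050.
t = (4.845 − 0.04336)/0.2050 = 23.4 days.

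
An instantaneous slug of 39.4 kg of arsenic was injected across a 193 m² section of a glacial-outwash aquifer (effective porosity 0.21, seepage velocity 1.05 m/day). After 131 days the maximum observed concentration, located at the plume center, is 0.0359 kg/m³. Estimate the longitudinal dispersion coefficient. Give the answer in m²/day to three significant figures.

0.445 m²/day

At the plume center C_max = M/(n_e·A·√(4πDt)), so D = M²/(4πt·(n_e·A·C_max)²).
n_e·A·C_max = 0.21 × 193 × 0.0359 = 1.455 kg/m.
D = 39.4²/(4π × 131 × 1.455²) = 0.445 m²/day.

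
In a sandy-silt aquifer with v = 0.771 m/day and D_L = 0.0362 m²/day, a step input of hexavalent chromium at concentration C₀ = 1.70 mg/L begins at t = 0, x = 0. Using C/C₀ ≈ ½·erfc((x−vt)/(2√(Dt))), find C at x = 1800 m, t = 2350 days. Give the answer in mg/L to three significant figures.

1.39 mg/L

For a continuous step input, C/C₀ ≈ ½·erfc((x−vt)/(2√(Dt))).
vt = 0.771 × 2350 = 1811.85 m and 2√(Dt) = 2√(0.0362 × 2350) = 18.45 m.
Argument (x−vt)/(2√(Dt)) = (1800 − 1811.85)/18.45 = -0.6423; ½·erfc(-0.6423) = 0.8182.
C = 1.70 × 0.8182 = 1.39 mg/L.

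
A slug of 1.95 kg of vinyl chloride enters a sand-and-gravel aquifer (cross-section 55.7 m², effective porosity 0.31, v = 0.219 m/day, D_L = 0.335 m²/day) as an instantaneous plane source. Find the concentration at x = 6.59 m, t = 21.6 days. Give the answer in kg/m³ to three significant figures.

For an instantaneous plane source, C(x,t) = M/(n_e·A·√(4πDt)) · exp(−(x−vt)²/(4Dt)), with n_e·A the pore (flow) area.
Plume center vt = 0.219 × 21.6 = 4.7304 m, so the well at 6.59 m is 1.8596 m downgradient of the peak.
√(4πDt) = 9.536 m, giving peak height M/(n_e·A·√(4πDt)) = 1.95/(0.31 × 55.7 × 9.536) = 0.01184 kg/m³.
(x−vt)²/(4Dt) = (1.8596)²/(4 × 0.335 × 21.6) = 0.1195; exp(−0.1195) = 0.8874.
C = 0.01184 × 0.8874 = 0.0105 kg/m³.

0.0105 kg/m³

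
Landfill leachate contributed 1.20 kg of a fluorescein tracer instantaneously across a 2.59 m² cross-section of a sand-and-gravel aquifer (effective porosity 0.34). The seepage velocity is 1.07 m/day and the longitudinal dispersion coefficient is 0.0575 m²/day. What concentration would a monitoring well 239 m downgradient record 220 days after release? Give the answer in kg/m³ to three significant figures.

For an instantaneous plane source, C(x,t) = M/(n_e·A·√(4πDt)) · exp(−(x−vt)²/(4Dt)), with n_e·A the pore (flow) area.
Plume center vt = 1.07 × 220 = 235.4 m, so the well at 239 m is 3.6 m downgradient of the peak.
√(4πDt) = 12.61 m, giving peak height M/(n_e·A·√(4πDt)) = 1.20/(0.34 × 2.59 × 12.61) = 0.1081 kg/m³.
(x−vt)²/(4Dt) = (3.6)²/(4 × 0.0575 × 220) = 0.2561; exp(−0.2561) = 0.7741.
C = 0.1081 × 0.7741 = 0.0837 kg/m³.

0.0837 kg/m³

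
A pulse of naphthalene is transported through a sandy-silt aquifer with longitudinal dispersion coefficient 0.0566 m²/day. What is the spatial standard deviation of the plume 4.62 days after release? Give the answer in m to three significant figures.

Dispersive spreading gives a Gaussian with σ² = 2Dt; advection only shifts the center.
σ = √(2 × 0.0566 × 4.62) = 0.723 m.

0.723 m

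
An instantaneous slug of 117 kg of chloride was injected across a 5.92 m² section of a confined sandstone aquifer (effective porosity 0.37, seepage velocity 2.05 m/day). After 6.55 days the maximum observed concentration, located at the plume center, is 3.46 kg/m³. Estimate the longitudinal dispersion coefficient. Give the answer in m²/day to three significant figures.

At the plume center C_max = M/(n_e·A·√(4πDt)), so D = M²/(4πt·(n_e·A·C_max)²).
n_e·A·C_max = 0.37 × 5.92 × 3.46 = 7.579 kg/m.
D = 117²/(4π × 6.55 × 7.579²) = 2.90 m²/day.

2.90 m²/day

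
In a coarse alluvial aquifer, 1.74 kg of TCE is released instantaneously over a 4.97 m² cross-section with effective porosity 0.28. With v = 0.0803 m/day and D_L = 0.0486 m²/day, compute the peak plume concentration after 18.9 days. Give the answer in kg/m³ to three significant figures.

0.368 kg/m³

The peak of an instantaneous 1D plume sits at x = vt; there the Gaussian factor is 1 and C_max = M/(n_e·A·√(4πDt)), where n_e·A is the pore area the mass is dissolved in.
√(4πDt) = √(4π × 0.0486 × 18.9) = 3.397 m, so C_max = 1.74/(0.28 × 4.97 × 3.397) = 0.368 kg/m³.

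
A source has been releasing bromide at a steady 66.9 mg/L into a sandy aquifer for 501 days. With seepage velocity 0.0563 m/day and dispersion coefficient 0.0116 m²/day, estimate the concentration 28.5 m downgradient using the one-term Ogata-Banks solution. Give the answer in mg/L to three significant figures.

31.2 mg/L

For a continuous step input, C/C₀ ≈ ½·erfc((x−vt)/(2√(Dt))).
vt = 0.0563 × 501 = 28.2063 m and 2√(Dt) = 2√(0.0116 × 501) = 4.821 m.
Argument (x−vt)/(2√(Dt)) = (28.5 − 28.2063)/4.821 = 0.06092; ½·erfc(0.06092) = 0.4657.
C = 66.9 × 0.4657 = 31.2 mg/L.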